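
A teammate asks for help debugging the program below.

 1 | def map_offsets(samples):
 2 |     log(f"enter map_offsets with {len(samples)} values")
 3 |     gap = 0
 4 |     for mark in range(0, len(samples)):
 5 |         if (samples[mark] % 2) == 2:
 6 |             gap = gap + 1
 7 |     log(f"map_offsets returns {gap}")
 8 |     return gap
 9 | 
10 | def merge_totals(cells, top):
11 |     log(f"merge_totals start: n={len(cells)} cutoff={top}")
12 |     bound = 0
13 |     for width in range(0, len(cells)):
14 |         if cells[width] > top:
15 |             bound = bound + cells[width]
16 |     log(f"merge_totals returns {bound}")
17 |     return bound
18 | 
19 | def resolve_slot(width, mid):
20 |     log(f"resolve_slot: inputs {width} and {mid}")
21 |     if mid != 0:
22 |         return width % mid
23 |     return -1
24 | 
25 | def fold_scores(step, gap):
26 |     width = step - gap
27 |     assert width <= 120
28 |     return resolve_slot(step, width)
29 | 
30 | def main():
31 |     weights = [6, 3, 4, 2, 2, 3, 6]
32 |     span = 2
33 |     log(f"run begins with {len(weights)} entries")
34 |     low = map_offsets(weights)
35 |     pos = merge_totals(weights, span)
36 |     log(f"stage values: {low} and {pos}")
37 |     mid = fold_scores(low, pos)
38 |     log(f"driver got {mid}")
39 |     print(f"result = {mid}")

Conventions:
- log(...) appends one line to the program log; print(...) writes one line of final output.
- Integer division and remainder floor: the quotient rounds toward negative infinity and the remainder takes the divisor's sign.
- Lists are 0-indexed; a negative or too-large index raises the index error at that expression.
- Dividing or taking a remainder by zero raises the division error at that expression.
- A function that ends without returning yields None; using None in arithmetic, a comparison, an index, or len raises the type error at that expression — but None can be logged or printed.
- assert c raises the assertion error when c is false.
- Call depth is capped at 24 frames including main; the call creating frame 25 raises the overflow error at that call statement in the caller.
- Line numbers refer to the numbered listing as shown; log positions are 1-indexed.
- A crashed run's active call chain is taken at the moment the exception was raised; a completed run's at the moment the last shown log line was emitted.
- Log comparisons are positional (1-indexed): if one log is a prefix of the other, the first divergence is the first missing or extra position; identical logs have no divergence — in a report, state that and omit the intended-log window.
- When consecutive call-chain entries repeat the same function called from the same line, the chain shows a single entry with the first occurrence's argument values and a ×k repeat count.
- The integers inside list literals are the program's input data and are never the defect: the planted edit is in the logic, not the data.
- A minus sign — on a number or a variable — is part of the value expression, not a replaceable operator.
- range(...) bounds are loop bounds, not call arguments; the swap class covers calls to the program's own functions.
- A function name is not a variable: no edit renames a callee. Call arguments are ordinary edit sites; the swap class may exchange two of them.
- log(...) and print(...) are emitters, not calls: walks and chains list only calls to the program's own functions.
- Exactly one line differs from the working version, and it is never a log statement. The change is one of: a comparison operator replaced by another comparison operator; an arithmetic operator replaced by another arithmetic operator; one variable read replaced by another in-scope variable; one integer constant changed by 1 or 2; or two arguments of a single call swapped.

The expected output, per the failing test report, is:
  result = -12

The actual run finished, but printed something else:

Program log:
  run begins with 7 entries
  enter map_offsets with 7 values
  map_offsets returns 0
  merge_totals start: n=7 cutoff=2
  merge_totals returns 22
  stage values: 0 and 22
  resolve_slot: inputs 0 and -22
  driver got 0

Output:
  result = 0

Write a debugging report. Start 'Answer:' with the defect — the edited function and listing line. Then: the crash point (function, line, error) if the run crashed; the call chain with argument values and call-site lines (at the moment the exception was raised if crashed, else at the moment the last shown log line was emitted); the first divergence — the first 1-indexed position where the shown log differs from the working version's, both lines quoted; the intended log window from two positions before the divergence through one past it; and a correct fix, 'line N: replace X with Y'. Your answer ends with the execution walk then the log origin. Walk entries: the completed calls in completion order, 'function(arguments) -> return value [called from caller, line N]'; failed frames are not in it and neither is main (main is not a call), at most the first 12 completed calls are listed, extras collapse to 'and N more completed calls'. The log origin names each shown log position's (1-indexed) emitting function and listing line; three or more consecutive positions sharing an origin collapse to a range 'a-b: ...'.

Answer: the defect is in map_offsets at line 5.
Key observation: The earliest visible damage is log position 3 — 'map_offsets returns 0' rather than the intended 'map_offsets returns 5'.
Call chain: main.
First divergence: position 3; shown 'map_offsets returns 0' vs intended 'map_offsets returns 5'.
Intended log window:
  1: run begins with 7 entries
  2: enter map_offsets with 7 values
  3: map_offsets returns 5
  4: merge_totals start: n=7 cutoff=2
Execution walk:
  map_offsets([6, 3, 4, 2, 2, 3, 6]) -> 0  [called from main, line 34]
  merge_totals([6, 3, 4, 2, 2, 3, 6], 2) -> 22  [called from main, line 35]
  resolve_slot(0, -22) -> 0  [called from fold_scores, line 28]
  fold_scores(0, 22) -> 0  [called from main, line 37]
Log origin:
  1: emitted by main (line 33)
  2: emitted by map_offsets (line 2)
  3: emitted by map_offsets (line 7)
  4: emitted by merge_totals (line 11)
  5: emitted by merge_totals (line 16)
  6: emitted by main (line 36)
  7: emitted by resolve_slot (line 20)
  8: emitted by main (line 38)
A correct fix: line 5: replace `(samples[mark] % 2) == 2` with `(samples[mark] % 2) == 0`.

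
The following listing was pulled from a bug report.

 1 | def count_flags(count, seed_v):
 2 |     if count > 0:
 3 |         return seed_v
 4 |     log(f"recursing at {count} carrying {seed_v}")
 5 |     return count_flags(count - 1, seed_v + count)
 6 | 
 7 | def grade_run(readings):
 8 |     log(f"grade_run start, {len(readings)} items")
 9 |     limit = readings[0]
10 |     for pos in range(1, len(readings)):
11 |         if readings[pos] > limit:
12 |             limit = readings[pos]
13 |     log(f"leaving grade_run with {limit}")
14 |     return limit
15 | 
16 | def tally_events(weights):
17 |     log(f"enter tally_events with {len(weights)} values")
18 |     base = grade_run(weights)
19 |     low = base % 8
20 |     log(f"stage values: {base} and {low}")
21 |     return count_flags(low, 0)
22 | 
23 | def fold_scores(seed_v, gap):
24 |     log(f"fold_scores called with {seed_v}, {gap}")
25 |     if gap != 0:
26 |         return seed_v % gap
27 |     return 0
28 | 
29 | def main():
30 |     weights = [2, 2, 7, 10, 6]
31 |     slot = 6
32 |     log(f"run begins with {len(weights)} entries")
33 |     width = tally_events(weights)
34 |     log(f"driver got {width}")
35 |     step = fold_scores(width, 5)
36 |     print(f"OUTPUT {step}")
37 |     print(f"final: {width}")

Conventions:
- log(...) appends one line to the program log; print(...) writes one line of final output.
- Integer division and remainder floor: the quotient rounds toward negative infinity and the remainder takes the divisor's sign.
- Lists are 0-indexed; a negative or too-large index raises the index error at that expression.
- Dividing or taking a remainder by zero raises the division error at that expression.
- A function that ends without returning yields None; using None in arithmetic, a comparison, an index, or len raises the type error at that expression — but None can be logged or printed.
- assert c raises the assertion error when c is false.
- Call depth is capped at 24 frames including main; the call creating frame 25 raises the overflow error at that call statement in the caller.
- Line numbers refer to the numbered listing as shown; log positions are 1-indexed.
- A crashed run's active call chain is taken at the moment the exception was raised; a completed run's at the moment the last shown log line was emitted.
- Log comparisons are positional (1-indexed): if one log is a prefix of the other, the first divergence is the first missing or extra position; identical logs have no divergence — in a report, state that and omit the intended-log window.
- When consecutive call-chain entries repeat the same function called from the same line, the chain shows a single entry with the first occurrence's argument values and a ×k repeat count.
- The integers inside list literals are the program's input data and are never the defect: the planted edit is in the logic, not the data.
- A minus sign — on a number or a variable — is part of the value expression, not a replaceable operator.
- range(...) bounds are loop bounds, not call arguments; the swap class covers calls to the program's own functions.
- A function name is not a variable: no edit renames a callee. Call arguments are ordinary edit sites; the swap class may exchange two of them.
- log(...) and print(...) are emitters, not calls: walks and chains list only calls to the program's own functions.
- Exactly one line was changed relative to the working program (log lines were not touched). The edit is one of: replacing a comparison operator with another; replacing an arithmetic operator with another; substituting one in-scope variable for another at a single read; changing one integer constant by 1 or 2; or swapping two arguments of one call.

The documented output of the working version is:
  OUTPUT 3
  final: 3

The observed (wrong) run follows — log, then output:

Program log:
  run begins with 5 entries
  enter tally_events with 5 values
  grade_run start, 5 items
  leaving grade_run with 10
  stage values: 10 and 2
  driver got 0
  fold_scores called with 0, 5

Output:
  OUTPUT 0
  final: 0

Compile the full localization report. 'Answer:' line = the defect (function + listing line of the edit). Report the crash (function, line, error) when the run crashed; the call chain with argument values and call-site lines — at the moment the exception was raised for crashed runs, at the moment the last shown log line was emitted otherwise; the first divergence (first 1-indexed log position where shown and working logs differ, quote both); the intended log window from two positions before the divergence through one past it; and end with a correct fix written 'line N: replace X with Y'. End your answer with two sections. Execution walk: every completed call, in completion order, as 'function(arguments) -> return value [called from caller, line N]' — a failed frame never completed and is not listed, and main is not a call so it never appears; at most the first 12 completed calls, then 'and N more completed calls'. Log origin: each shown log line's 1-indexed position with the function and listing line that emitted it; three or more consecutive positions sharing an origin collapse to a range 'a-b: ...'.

Answer: the defect is in count_flags at line 2.
Key observation: The log first diverges at position 6: the faulty run prints 'driver got 0' where the working version prints 'recursing at 2 carrying 0'.
Call chain: main -> fold_scores(0, 5) (called at line 35).
First divergence: position 6 — the shown line 'driver got 0' should read 'recursing at 2 carrying 0'.
Intended log window:
  4: leaving grade_run with 10
  5: stage values: 10 and 2
  6: recursing at 2 carrying 0
  7: recursing at 1 carrying 2
Execution walk:
  grade_run([2, 2, 7, 10, 6]) -> 10  [called from tally_events, line 18]
  count_flags(2, 0) -> 0  [called from tally_events, line 21]
  tally_events([2, 2, 7, 10, 6]) -> 0  [called from main, line 33]
  fold_scores(0, 5) -> 0  [called from main, line 35]
Log line origins:
  1: logged in main at line 32
  2: logged in tally_events at line 17
  3: logged in grade_run at line 8
  4: logged in grade_run at line 13
  5: logged in tally_events at line 20
  6: logged in main at line 34
  7: logged in fold_scores at line 24
A correct fix: line 2: replace `>` with `<=`.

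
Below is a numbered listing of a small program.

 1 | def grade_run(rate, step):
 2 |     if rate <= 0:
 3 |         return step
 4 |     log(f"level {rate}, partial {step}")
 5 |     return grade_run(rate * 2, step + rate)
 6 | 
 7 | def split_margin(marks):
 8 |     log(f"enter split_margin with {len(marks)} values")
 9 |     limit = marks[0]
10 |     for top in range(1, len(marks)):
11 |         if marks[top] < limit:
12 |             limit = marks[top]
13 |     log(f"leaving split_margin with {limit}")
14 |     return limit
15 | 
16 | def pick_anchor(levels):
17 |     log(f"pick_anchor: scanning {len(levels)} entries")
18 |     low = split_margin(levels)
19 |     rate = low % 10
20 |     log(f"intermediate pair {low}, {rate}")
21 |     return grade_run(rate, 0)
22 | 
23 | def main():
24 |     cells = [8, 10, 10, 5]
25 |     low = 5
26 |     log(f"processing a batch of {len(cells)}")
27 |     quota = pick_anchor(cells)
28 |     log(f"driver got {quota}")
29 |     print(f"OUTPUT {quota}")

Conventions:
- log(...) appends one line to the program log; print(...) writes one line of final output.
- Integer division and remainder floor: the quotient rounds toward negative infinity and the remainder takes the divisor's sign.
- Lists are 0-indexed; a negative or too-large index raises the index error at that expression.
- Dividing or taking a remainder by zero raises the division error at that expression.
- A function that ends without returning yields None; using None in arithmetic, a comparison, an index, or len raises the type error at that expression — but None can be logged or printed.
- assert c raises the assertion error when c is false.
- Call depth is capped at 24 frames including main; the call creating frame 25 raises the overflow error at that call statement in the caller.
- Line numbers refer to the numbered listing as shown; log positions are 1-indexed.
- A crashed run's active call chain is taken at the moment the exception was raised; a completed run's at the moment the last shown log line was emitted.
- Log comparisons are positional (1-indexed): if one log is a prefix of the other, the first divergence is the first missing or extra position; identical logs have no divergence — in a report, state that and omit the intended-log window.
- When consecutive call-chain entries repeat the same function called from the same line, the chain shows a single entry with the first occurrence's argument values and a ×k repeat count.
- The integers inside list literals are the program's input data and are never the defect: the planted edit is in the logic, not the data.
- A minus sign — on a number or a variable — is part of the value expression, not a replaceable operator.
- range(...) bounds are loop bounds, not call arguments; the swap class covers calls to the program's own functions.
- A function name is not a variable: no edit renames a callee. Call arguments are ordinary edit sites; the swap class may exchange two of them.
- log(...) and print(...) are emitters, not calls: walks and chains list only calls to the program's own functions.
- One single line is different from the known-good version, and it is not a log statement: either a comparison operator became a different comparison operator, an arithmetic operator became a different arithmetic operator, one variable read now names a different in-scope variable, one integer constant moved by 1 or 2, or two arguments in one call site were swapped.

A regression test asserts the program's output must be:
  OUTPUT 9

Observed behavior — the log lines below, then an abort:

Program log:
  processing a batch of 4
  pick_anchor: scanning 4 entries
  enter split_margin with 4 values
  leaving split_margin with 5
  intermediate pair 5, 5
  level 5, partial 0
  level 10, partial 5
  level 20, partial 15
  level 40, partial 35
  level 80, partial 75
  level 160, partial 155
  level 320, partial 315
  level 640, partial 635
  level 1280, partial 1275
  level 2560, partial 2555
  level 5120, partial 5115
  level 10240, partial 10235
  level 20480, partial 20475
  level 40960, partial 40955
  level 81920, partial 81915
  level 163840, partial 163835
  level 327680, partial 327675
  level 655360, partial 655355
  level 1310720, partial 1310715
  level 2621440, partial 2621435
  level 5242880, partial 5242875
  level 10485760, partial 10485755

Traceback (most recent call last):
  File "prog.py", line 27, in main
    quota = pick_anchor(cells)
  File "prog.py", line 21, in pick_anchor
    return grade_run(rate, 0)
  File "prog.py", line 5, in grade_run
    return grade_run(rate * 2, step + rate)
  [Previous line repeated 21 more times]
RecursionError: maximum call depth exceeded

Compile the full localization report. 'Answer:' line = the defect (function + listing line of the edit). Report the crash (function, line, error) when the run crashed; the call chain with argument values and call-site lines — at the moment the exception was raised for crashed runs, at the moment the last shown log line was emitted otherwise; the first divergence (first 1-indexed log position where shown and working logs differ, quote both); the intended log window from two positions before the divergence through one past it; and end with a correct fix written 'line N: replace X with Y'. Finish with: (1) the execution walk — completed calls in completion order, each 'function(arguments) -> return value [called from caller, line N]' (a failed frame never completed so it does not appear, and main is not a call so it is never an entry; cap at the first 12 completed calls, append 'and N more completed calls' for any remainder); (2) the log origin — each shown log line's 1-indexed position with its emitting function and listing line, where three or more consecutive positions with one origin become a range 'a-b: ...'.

Answer: the defect is in grade_run at line 5.
Core observation: Log line 7 is where behavior first shows: 'level 10, partial 5' appears instead of 'level 3, partial 5'.
Crash: grade_run, line 5, RecursionError.
Call chain: main -> pick_anchor([8, 10, 10, 5]) (called at line 27) -> grade_run(5, 0) (called at line 21) -> grade_run(10, 5) (called at line 5) ×21.
First divergence: at position 7 the run shows 'level 10, partial 5' where the working version logs 'level 3, partial 5'.
Intended log window:
  5: intermediate pair 5, 5
  6: level 5, partial 0
  7: level 3, partial 5
  8: level 1, partial 8
Execution walk:
  split_margin([8, 10, 10, 5]) -> 5  [called from pick_anchor, line 18]
Log origin:
  1: emitted by main (line 26)
  2: emitted by pick_anchor (line 17)
  3: emitted by split_margin (line 8)
  4: emitted by split_margin (line 13)
  5: emitted by pick_anchor (line 20)
  6-27: emitted by grade_run (line 4)
A correct fix: line 5: replace `*` with `-`.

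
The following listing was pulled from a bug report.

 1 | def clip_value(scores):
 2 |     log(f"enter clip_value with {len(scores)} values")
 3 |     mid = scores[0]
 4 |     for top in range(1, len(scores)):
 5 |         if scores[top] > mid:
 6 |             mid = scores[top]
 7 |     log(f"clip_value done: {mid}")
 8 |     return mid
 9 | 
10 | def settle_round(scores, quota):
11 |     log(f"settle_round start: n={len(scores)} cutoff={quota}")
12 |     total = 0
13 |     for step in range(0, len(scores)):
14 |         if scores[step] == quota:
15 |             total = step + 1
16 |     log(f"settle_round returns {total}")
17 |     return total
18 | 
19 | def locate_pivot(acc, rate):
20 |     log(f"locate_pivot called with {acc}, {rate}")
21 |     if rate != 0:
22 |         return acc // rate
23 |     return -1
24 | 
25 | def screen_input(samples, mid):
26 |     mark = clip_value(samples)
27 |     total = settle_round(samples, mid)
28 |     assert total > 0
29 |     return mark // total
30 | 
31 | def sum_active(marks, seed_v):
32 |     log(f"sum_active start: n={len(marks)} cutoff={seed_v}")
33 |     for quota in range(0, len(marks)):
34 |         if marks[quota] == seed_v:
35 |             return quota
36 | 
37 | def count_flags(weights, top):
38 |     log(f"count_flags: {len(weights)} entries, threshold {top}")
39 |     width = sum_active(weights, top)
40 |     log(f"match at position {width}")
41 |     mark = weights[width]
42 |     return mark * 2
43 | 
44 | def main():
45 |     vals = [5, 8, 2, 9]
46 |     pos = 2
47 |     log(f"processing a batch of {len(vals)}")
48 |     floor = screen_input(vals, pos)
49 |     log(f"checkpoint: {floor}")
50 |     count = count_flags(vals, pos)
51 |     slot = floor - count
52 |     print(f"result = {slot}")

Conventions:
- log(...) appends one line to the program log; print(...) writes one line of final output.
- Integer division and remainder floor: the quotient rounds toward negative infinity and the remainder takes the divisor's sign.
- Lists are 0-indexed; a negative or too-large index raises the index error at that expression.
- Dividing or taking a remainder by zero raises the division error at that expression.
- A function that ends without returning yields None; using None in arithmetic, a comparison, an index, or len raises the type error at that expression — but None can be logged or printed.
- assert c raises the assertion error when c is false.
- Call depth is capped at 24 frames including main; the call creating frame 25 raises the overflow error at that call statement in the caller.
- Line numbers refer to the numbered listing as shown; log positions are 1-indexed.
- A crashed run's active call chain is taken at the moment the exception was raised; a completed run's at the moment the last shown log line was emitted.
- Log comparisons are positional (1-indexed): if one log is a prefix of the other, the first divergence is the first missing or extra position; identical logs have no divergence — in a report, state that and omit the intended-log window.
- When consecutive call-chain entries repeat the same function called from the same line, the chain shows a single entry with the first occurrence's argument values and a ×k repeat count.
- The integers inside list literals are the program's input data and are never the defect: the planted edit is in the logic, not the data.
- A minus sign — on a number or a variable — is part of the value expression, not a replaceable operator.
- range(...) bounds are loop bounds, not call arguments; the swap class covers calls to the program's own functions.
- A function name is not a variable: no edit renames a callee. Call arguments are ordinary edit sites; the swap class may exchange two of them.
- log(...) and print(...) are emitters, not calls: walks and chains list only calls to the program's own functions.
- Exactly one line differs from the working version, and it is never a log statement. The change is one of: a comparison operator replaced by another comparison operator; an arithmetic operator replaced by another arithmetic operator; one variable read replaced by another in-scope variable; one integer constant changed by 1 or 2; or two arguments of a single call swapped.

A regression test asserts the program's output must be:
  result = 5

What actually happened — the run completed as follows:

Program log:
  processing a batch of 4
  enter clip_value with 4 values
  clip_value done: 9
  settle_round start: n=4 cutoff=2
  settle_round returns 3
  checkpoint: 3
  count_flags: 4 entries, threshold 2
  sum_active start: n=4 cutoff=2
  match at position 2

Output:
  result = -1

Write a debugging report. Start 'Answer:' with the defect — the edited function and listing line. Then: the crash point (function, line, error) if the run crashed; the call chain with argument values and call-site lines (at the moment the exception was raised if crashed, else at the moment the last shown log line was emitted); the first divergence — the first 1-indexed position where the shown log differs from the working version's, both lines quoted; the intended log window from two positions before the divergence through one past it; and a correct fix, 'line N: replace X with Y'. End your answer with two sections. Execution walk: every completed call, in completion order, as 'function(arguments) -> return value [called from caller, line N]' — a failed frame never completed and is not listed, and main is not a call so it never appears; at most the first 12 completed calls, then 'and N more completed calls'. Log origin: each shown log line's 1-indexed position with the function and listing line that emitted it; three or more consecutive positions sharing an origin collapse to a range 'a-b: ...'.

Answer: the defect is in settle_round at line 15.
The tell: The earliest visible damage is log position 5 — 'settle_round returns 3' rather than the intended 'settle_round returns 1'.
Call chain: main -> count_flags([5, 8, 2, 9], 2) (called at line 50).
First divergence: position 5 — shown 'settle_round returns 3', intended 'settle_round returns 1'.
Intended log window:
  3: clip_value done: 9
  4: settle_round start: n=4 cutoff=2
  5: settle_round returns 1
  6: checkpoint: 9
Execution walk:
  clip_value([5, 8, 2, 9]) -> 9  [called from screen_input, line 26]
  settle_round([5, 8, 2, 9], 2) -> 3  [called from screen_input, line 27]
  screen_input([5, 8, 2, 9], 2) -> 3  [called from main, line 48]
  sum_active([5, 8, 2, 9], 2) -> 2  [called from count_flags, line 39]
  count_flags([5, 8, 2, 9], 2) -> 4  [called from main, line 50]
Log origins:
  1 — main, line 47
  2 — clip_value, line 2
  3 — clip_value, line 7
  4 — settle_round, line 11
  5 — settle_round, line 16
  6 — main, line 49
  7 — count_flags, line 38
  8 — sum_active, line 32
  9 — count_flags, line 40
A correct fix: line 15: replace `step` with `total`.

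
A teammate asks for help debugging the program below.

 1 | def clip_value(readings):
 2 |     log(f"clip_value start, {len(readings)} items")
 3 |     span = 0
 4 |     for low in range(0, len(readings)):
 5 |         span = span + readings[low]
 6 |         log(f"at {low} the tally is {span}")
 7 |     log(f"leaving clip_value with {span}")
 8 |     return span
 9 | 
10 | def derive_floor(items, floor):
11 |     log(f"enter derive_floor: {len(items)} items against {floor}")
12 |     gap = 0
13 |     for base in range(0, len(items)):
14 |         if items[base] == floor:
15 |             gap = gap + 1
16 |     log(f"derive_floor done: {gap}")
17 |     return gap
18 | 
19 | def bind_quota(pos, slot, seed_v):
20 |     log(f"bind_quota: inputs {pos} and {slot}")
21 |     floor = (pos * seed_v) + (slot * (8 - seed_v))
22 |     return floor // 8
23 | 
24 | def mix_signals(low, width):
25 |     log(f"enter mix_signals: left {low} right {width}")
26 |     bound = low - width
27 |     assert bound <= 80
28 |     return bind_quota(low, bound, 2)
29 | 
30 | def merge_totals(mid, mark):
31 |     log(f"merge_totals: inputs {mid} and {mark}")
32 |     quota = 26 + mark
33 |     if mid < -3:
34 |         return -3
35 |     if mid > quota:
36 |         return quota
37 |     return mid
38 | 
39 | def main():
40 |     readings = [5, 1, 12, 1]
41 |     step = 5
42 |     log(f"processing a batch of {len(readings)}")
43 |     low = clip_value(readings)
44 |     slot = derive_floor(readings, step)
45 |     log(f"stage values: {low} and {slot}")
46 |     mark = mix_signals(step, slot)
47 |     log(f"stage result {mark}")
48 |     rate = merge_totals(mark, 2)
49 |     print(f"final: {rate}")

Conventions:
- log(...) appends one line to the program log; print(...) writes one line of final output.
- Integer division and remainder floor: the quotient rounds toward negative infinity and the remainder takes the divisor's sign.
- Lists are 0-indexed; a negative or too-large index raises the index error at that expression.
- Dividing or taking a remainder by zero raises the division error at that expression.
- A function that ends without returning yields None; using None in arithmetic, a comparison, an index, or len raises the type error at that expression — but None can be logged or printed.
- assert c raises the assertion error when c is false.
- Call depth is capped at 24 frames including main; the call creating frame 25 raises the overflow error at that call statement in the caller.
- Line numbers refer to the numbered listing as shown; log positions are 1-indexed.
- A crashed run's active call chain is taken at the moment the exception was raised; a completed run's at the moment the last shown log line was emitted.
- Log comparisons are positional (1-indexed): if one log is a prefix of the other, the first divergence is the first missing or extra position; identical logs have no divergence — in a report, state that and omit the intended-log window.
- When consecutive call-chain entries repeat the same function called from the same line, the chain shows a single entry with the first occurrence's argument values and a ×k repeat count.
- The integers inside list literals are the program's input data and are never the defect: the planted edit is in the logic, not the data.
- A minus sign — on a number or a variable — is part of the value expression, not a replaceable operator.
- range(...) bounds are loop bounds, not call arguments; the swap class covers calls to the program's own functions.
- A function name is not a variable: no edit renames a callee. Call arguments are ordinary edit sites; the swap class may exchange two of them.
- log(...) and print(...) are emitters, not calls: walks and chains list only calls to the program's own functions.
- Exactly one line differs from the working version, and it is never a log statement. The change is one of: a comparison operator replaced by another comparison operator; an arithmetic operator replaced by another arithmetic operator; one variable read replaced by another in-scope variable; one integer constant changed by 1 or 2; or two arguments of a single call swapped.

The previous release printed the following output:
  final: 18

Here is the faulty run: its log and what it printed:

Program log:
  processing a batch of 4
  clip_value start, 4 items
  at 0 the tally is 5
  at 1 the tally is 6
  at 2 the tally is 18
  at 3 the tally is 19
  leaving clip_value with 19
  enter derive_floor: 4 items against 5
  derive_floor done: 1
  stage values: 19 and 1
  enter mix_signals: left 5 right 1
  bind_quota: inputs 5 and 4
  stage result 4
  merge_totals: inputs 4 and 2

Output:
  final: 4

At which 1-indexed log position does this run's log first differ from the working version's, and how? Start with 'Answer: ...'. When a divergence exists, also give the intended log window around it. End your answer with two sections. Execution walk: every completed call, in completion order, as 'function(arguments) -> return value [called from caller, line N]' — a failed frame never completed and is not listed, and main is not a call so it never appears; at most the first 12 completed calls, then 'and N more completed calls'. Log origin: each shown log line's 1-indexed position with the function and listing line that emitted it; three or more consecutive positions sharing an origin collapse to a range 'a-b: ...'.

Answer: position 11 — the shown line 'enter mix_signals: left 5 right 1' should read 'enter mix_signals: left 19 right 1'.
Intended log window:
  9: derive_floor done: 1
  10: stage values: 19 and 1
  11: enter mix_signals: left 19 right 1
  12: bind_quota: inputs 19 and 18
Execution walk:
  clip_value([5, 1, 12, 1]) -> 19  [called from main, line 43]
  derive_floor([5, 1, 12, 1], 5) -> 1  [called from main, line 44]
  bind_quota(5, 4, 2) -> 4  [called from mix_signals, line 28]
  mix_signals(5, 1) -> 4  [called from main, line 46]
  merge_totals(4, 2) -> 4  [called from main, line 48]
Origin of each log line:
  1: from main, line 42
  2: from clip_value, line 2
  3-6: from clip_value, line 6
  7: from clip_value, line 7
  8: from derive_floor, line 11
  9: from derive_floor, line 16
  10: from main, line 45
  11: from mix_signals, line 25
  12: from bind_quota, line 20
  13: from main, line 47
  14: from merge_totals, line 31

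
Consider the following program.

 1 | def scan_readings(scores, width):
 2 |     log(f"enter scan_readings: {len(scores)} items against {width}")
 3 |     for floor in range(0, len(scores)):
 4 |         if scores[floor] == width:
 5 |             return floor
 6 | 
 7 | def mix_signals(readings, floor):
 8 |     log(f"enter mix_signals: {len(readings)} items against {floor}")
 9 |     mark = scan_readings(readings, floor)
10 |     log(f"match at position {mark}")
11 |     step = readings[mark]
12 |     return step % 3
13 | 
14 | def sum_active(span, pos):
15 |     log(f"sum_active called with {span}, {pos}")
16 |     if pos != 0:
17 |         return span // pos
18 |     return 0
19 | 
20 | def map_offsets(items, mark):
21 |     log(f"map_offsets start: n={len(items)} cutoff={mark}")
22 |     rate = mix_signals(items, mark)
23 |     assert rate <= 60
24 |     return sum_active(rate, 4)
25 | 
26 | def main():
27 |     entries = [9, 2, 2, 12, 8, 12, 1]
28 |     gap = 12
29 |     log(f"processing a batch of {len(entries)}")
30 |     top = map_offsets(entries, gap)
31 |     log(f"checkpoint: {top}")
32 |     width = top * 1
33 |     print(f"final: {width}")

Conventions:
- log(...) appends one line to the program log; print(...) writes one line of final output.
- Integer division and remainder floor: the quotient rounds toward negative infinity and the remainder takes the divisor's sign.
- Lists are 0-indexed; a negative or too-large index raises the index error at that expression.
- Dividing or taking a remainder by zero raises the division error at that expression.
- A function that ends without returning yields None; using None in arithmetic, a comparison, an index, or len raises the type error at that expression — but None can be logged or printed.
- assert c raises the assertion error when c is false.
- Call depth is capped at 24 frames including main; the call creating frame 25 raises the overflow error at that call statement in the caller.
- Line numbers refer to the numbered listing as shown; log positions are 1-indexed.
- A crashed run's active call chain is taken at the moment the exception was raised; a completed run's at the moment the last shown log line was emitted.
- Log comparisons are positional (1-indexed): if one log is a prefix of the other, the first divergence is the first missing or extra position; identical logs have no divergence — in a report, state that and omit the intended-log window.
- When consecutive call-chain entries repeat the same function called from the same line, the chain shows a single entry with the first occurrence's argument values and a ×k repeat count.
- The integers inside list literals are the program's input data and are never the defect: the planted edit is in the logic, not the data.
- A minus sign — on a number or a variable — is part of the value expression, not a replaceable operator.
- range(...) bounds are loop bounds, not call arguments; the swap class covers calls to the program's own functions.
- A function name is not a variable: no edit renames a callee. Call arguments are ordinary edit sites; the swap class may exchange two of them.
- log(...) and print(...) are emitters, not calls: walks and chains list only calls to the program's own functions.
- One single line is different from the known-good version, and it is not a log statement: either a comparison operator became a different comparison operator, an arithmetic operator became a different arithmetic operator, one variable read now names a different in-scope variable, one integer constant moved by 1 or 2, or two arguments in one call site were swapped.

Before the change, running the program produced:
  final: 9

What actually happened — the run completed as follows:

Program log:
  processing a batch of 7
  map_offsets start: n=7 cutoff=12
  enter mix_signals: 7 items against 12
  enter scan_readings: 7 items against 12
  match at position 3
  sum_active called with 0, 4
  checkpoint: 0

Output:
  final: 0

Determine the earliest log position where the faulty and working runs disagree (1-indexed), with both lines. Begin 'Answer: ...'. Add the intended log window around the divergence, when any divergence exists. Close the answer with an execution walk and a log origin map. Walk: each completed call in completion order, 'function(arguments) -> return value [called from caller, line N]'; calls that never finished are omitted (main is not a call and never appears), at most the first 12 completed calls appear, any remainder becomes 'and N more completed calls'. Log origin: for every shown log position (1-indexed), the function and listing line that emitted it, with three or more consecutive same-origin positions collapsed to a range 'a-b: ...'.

Answer: position 6; shown 'sum_active called with 0, 4' vs intended 'sum_active called with 36, 4'.
Intended log window:
  4: enter scan_readings: 7 items against 12
  5: match at position 3
  6: sum_active called with 36, 4
  7: checkpoint: 9
Execution walk:
  scan_readings([9, 2, 2, 12, 8, 12, 1], 12) -> 3  [called from mix_signals, line 9]
  mix_signals([9, 2, 2, 12, 8, 12, 1], 12) -> 0  [called from map_offsets, line 22]
  sum_active(0, 4) -> 0  [called from map_offsets, line 24]
  map_offsets([9, 2, 2, 12, 8, 12, 1], 12) -> 0  [called from main, line 30]
Log line origins:
  1: logged in main at line 29
  2: logged in map_offsets at line 21
  3: logged in mix_signals at line 8
  4: logged in scan_readings at line 2
  5: logged in mix_signals at line 10
  6: logged in sum_active at line 15
  7: logged in main at line 31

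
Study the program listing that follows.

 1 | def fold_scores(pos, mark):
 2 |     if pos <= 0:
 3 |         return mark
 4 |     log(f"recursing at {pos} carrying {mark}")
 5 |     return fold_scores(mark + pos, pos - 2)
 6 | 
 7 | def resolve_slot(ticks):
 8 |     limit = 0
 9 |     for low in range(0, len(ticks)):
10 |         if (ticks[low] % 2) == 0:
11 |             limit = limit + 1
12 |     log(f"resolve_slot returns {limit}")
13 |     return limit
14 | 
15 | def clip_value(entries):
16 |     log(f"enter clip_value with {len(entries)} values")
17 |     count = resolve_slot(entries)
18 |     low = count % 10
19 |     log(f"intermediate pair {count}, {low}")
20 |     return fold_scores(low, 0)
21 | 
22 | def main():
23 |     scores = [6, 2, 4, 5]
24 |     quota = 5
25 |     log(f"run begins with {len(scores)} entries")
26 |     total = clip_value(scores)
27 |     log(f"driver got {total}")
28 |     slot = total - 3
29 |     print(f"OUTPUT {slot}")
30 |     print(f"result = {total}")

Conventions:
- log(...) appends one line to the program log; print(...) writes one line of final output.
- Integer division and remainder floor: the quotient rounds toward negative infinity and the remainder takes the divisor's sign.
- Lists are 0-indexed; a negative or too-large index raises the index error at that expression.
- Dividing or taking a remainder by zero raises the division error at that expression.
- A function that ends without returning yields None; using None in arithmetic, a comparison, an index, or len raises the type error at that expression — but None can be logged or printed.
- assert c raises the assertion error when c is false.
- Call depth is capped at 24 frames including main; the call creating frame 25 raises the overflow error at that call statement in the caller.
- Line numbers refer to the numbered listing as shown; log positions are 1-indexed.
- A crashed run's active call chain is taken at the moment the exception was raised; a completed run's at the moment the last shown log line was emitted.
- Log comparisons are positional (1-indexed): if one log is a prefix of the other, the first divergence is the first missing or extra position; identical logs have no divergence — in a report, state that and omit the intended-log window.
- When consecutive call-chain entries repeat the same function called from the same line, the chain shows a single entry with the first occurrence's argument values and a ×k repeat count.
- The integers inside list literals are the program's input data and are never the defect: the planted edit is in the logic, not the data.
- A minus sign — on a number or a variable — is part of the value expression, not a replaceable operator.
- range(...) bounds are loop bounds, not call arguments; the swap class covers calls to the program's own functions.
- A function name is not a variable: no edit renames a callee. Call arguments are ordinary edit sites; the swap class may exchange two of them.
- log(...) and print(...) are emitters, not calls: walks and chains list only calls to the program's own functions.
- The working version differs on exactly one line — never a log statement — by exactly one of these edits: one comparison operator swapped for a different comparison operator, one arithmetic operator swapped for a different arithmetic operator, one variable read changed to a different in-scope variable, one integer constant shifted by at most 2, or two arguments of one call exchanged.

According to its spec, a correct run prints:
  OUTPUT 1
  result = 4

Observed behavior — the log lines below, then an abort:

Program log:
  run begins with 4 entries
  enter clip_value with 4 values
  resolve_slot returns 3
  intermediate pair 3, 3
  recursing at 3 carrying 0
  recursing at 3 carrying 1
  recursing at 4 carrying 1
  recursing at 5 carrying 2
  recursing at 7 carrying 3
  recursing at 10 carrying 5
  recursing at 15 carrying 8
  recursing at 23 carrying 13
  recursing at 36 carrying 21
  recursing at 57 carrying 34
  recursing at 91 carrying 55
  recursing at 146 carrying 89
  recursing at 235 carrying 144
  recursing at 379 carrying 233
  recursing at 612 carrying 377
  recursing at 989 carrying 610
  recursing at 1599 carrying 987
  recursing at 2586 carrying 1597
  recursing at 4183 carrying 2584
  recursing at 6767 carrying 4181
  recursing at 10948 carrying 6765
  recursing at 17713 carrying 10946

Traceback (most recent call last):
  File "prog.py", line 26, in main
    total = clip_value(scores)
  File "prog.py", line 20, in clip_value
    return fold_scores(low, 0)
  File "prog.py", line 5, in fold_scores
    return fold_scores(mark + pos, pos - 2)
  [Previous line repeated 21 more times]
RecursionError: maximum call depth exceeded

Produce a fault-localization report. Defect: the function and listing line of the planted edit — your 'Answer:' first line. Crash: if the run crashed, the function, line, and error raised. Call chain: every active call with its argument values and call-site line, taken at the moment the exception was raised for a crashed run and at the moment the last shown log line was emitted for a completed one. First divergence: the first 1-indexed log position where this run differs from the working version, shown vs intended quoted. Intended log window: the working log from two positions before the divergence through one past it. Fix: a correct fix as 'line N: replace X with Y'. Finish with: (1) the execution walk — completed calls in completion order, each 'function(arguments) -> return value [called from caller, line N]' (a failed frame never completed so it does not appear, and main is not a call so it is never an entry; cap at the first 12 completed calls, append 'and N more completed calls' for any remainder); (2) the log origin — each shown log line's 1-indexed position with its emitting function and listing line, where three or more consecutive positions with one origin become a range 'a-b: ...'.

Answer: the defect is in fold_scores at line 5.
The tell: Position 6 is the first bad log line: 'recursing at 3 carrying 1' should read 'recursing at 1 carrying 3'.
Crash: fold_scores, line 5, RecursionError.
Call chain: main -> clip_value([6, 2, 4, 5]) (called at line 26) -> fold_scores(3, 0) (called at line 20) -> fold_scores(3, 1) (called at line 5) ×21.
First divergence: position 6 — shown 'recursing at 3 carrying 1', intended 'recursing at 1 carrying 3'.
Intended log window:
  4: intermediate pair 3, 3
  5: recursing at 3 carrying 0
  6: recursing at 1 carrying 3
  7: driver got 4
Execution walk:
  resolve_slot([6, 2, 4, 5]) -> 3  [called from clip_value, line 17]
Origin of each log line:
  1 — main, line 25
  2 — clip_value, line 16
  3 — resolve_slot, line 12
  4 — clip_value, line 19
  5-26 — fold_scores, line 4
A correct fix: line 5: replace `fold_scores(mark + pos, pos - 2)` with `fold_scores(pos - 2, mark + pos)`.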